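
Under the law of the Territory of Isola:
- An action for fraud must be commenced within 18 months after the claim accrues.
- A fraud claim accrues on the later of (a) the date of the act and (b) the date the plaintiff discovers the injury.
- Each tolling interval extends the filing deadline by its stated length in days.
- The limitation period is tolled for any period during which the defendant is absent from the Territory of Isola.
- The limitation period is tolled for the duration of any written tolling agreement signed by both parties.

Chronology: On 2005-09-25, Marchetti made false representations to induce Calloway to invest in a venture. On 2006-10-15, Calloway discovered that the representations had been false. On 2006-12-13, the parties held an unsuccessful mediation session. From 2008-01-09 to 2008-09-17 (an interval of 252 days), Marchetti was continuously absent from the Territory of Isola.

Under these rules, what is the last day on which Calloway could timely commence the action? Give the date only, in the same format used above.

2008-12-23

Because discovery on 2006-10-15 post-dates the 2005-09-25 act, accrual under the later-of rule falls on 2006-10-15.
Adding the 18 months base period to 2006-10-15 gives a deadline of 2008-04-15, before any tolling.
The period was tolled for 252 days by the defendant's absence from the jurisdiction (2008-01-09 to 2008-09-17), pushing the deadline to 2008-12-23.
The other events in the timeline have no effect on the limitation period under the stated rules.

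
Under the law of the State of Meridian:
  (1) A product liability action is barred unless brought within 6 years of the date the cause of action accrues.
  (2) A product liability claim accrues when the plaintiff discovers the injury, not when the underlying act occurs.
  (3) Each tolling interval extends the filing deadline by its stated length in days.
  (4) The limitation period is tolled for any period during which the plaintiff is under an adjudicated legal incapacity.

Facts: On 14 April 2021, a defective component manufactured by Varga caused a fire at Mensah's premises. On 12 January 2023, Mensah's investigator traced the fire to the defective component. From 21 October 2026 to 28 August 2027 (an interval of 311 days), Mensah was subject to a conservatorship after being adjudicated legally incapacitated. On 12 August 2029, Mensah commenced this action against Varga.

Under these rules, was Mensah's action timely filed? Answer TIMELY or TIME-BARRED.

TIMELY

Accrual is tied to discovery, so the period began on 12 January 2023 rather than on 14 April 2021 when the act occurred.
The untolled deadline — 6 years after 12 January 2023 — is 12 January 2029.
The period was tolled for 311 days by the plaintiff's legal incapacity (21 October 2026 to 28 August 2027), pushing the deadline to 19 November 2029.
Mensah filed on 12 August 2029, before the 19 November 2029 deadline, so the action is timely.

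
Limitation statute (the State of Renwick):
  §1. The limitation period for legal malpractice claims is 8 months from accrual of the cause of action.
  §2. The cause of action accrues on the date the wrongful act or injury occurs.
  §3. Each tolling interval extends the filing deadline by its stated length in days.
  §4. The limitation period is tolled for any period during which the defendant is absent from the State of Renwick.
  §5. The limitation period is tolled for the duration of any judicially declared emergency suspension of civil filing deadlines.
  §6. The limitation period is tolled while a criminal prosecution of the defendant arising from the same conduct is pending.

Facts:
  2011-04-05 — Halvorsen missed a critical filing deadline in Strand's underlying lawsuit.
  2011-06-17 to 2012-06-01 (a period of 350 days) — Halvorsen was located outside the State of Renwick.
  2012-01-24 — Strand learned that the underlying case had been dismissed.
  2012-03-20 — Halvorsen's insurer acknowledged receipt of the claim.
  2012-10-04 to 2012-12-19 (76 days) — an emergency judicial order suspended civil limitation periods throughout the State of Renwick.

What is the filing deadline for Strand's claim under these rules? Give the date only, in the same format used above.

The claim accrued on 2011-04-05, when the wrongful act occurred; under the stated occurrence rule the 2012-01-24 discovery does not delay accrual.
Adding the 8 months base period to 2011-04-05 gives a deadline of 2011-12-05, before any tolling.
The defendant's absence from the jurisdiction from 2011-06-17 to 2012-06-01 tolled the period for 350 days, extending the deadline to 2012-11-19.
The period was tolled for 76 days by the emergency suspension of filing deadlines (2012-10-04 to 2012-12-19), pushing the deadline to 2013-02-03.
The other events in the timeline have no effect on the limitation period under the stated rules.

2013-02-03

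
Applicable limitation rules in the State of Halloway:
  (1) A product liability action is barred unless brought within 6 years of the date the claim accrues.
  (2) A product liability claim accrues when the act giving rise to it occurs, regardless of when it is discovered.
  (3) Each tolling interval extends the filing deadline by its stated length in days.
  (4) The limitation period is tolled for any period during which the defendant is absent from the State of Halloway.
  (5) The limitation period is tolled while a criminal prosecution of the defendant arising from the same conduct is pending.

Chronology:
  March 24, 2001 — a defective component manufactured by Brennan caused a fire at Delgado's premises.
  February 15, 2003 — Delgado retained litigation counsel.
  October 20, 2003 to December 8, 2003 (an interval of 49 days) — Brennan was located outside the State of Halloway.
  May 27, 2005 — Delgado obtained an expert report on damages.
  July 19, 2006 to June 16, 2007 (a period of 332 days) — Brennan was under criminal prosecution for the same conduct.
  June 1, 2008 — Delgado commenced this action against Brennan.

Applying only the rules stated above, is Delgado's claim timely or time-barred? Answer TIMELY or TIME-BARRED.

TIME-BARRED

The claim accrued on March 24, 2001, when the wrongful act occurred.
Adding the 6 years base period to March 24, 2001 gives a deadline of March 24, 2007, before any tolling.
The period was tolled for 49 days by the defendant's absence from the jurisdiction (October 20, 2003 to December 8, 2003), pushing the deadline to May 12, 2007.
Because the pending criminal prosecution ran from July 19, 2006 to June 16, 2007, the deadline is extended by 332 days to April 8, 2008.
Nothing else in the chronology tolls or restarts the period.
Delgado filed on June 1, 2008, after the April 8, 2008 deadline, so the action is time-barred.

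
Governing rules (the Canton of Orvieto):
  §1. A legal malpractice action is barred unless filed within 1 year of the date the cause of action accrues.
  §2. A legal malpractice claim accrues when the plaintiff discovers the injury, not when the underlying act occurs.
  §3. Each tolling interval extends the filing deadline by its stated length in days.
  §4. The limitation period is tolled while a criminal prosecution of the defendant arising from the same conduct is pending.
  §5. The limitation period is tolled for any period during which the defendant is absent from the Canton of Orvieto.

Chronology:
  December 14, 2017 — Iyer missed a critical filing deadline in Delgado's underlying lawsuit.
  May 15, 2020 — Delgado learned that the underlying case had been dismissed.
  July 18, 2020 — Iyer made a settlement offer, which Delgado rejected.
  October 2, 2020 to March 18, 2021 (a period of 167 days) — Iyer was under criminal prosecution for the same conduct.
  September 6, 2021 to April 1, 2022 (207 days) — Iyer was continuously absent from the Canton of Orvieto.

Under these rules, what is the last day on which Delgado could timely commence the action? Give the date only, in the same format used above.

May 24, 2022

Accrual is tied to discovery, so the period began on May 15, 2020 rather than on December 14, 2017 when the act occurred.
1 year from May 15, 2020 is May 15, 2021.
Because the pending criminal prosecution ran from October 2, 2020 to March 18, 2021, the deadline is extended by 167 days to October 29, 2021.
The defendant's absence from the jurisdiction from September 6, 2021 to April 1, 2022 tolled the period for 207 days, extending the deadline to May 24, 2022.
The other events in the timeline have no effect on the limitation period under the stated rules.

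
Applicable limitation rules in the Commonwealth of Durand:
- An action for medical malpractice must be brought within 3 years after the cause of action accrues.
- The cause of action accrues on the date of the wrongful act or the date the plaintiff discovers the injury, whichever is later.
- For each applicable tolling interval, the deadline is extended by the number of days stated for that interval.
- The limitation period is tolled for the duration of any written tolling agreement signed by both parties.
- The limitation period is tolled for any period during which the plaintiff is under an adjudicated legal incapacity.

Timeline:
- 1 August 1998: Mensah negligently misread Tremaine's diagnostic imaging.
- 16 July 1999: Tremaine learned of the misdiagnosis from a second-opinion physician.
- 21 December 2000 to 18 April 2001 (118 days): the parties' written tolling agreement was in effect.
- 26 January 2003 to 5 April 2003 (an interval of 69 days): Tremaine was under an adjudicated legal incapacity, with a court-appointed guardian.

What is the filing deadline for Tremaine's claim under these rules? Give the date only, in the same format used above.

11 November 2002

The claim accrued on 16 July 1999 — the later of the 1 August 1998 act and the 16 July 1999 discovery.
3 years from 16 July 1999 is 16 July 2002.
Because the written tolling agreement ran from 21 December 2000 to 18 April 2001, the deadline is extended by 118 days to 11 November 2002.
The plaintiff's legal incapacity from 26 January 2003 to 5 April 2003 began after the period had already run on 11 November 2002, so it has no tolling effect.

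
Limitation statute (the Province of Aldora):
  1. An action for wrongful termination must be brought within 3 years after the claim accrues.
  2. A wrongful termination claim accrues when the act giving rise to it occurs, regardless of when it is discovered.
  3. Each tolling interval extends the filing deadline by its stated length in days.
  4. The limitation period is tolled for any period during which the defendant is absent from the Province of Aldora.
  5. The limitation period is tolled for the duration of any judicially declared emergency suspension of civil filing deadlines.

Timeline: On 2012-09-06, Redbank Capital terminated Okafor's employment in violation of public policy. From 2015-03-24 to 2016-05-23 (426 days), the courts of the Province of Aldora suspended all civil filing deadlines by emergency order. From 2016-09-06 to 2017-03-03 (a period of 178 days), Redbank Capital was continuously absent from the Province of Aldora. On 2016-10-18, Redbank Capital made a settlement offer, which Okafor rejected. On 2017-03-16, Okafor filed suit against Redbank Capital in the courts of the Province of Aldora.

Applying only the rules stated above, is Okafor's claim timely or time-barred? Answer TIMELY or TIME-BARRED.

The claim accrued on 2012-09-06, when the wrongful act occurred.
Adding the 3 years base period to 2012-09-06 gives a deadline of 2015-09-06, before any tolling.
The period was tolled for 426 days by the emergency suspension of filing deadlines (2015-03-24 to 2016-05-23), pushing the deadline to 2016-11-05.
Because the defendant's absence from the jurisdiction ran from 2016-09-06 to 2017-03-03, the deadline is extended by 178 days to 2017-05-02.
The other events in the timeline have no effect on the limitation period under the stated rules.
The 2017-03-16 filing precedes the 2017-05-02 deadline; the claim is timely.

TIMELY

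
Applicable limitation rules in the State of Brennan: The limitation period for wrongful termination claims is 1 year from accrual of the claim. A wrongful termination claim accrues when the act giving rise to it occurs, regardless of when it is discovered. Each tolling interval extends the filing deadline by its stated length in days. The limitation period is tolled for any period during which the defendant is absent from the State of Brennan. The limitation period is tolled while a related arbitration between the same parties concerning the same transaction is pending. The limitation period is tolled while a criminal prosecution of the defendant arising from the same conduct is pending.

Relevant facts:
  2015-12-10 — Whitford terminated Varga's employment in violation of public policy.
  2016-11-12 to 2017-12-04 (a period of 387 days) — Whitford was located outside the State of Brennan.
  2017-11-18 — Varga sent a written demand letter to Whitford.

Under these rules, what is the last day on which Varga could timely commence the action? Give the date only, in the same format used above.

2018-01-01

The claim accrued on 2015-12-10, the date of the act.
Adding the 1 year base period to 2015-12-10 gives a deadline of 2016-12-10, before any tolling.
The defendant's absence from the jurisdiction from 2016-11-12 to 2017-12-04 tolled the period for 387 days, extending the deadline to 2018-01-01.
None of the other events listed affects the running of the period under the stated rules.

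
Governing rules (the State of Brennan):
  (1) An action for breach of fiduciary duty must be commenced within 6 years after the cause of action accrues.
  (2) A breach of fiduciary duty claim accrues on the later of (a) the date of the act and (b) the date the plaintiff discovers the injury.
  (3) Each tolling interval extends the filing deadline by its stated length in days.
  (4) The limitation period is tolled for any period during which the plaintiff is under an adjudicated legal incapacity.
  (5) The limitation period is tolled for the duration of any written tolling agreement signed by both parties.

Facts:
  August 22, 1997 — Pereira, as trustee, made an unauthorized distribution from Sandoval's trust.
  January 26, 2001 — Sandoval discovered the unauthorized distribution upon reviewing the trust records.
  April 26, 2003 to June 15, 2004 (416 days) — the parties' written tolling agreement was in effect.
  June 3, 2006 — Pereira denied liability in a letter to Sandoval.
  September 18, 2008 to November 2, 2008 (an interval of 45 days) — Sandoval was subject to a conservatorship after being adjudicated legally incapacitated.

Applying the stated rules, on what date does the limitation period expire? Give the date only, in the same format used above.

The claim accrued on January 26, 2001 — the later of the August 22, 1997 act and the January 26, 2001 discovery.
The untolled deadline — 6 years after January 26, 2001 — is January 26, 2007.
Because the written tolling agreement ran from April 26, 2003 to June 15, 2004, the deadline is extended by 416 days to March 17, 2008.
The plaintiff's legal incapacity starting September 18, 2008 came too late — the period had run on March 17, 2008 — and so does not extend the deadline.
None of the other events listed affects the running of the period under the stated rules.

March 17, 2008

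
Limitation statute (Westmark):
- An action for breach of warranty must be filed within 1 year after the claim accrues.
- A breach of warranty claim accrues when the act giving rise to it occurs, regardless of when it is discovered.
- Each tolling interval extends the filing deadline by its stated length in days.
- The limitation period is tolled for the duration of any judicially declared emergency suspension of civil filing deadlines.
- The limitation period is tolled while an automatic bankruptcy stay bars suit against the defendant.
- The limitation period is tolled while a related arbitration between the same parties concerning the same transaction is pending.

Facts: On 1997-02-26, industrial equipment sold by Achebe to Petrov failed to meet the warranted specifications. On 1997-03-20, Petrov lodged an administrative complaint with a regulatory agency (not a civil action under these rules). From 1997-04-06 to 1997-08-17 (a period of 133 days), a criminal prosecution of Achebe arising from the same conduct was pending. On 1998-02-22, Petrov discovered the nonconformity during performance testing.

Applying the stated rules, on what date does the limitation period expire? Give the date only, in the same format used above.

Accrual is governed by the date of the act, so the period began to run on 1997-02-26; the later discovery on 1998-02-22 is irrelevant under the stated rule.
Adding the 1 year base period to 1997-02-26 gives a deadline of 1998-02-26, before any tolling.
The pending criminal prosecution from 1997-04-06 to 1997-08-17 does not toll the period, because no stated rule makes a criminal prosecution a tolling event.
The other events in the timeline have no effect on the limitation period under the stated rules.

1998-02-26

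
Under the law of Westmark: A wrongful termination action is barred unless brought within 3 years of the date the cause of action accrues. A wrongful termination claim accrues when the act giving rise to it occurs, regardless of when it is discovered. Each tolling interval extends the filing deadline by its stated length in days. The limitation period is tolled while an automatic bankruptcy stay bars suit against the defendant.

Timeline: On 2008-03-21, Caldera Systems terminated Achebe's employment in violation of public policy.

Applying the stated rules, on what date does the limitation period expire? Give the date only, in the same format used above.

The claim accrued on 2008-03-21, when the wrongful act occurred.
The untolled deadline — 3 years after 2008-03-21 — is 2011-03-21.

2011-03-21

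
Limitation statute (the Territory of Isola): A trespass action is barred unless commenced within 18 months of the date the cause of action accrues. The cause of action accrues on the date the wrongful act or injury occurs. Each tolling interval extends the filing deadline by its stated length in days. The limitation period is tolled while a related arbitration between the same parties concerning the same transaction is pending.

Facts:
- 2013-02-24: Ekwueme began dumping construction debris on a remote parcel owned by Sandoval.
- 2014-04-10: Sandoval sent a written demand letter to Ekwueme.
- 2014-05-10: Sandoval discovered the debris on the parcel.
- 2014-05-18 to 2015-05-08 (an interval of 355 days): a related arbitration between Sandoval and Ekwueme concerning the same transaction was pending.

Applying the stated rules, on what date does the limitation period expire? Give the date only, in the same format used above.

2015-08-14

The claim accrued on 2013-02-24, when the wrongful act occurred; under the stated occurrence rule the 2014-05-10 discovery does not delay accrual.
18 months from 2013-02-24 is 2014-08-24.
The pending related arbitration from 2014-05-18 to 2015-05-08 tolled the period for 355 days, extending the deadline to 2015-08-14.
The other events in the timeline have no effect on the limitation period under the stated rules.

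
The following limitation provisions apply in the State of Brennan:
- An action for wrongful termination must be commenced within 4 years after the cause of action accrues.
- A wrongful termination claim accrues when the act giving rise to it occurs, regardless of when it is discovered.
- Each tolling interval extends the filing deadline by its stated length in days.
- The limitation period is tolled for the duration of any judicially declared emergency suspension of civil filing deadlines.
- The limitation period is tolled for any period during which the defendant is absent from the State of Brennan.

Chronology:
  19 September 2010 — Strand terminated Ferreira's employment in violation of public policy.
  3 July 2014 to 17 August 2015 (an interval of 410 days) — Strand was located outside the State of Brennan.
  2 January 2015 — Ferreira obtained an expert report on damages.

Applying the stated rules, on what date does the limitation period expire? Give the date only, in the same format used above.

The cause of action accrued on 19 September 2010, the date of the act.
Adding the 4 years base period to 19 September 2010 gives a deadline of 19 September 2014, before any tolling.
The period was tolled for 410 days by the defendant's absence from the jurisdiction (3 July 2014 to 17 August 2015), pushing the deadline to 3 November 2015.
The other events in the timeline have no effect on the limitation period under the stated rules.

3 November 2015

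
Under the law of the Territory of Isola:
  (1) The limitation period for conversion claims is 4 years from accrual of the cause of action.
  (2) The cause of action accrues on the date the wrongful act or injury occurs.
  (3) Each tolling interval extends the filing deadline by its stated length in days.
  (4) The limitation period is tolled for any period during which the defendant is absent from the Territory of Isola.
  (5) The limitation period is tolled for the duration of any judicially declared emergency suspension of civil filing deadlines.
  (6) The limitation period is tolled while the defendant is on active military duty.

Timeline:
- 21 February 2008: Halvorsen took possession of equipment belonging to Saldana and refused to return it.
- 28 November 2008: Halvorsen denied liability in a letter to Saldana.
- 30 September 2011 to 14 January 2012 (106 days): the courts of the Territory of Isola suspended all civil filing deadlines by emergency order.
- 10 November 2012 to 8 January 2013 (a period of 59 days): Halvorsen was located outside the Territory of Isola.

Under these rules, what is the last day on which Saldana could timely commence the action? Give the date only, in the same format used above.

The cause of action accrued on 21 February 2008, the date of the act.
4 years from 21 February 2008 is 21 February 2012.
The emergency suspension of filing deadlines from 30 September 2011 to 14 January 2012 tolled the period for 106 days, extending the deadline to 6 June 2012.
By the time the defendant's absence from the jurisdiction began on 10 November 2012, the limitation period had already expired on 6 June 2012; that interval cannot revive it.
The other events in the timeline have no effect on the limitation period under the stated rules.

6 June 2012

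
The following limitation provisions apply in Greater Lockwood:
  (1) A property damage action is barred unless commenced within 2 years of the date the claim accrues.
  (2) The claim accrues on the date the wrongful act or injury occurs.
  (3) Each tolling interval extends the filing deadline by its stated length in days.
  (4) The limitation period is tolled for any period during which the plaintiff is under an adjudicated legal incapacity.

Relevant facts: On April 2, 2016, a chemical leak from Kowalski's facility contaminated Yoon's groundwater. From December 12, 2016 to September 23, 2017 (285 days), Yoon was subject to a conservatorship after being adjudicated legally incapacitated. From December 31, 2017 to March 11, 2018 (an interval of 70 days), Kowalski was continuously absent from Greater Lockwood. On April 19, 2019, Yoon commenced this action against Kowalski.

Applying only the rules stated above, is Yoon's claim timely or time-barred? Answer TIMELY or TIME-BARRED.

TIME-BARRED

The claim accrued on April 2, 2016, the date of the act.
The untolled deadline — 2 years after April 2, 2016 — is April 2, 2018.
The period was tolled for 285 days by the plaintiff's legal incapacity (December 12, 2016 to September 23, 2017), pushing the deadline to January 12, 2019.
Although the defendant's absence ran from December 31, 2017 to March 11, 2018, the stated rules do not make that a tolling event, so it is disregarded.
Yoon filed on April 19, 2019, after the January 12, 2019 deadline, so the action is time-barred.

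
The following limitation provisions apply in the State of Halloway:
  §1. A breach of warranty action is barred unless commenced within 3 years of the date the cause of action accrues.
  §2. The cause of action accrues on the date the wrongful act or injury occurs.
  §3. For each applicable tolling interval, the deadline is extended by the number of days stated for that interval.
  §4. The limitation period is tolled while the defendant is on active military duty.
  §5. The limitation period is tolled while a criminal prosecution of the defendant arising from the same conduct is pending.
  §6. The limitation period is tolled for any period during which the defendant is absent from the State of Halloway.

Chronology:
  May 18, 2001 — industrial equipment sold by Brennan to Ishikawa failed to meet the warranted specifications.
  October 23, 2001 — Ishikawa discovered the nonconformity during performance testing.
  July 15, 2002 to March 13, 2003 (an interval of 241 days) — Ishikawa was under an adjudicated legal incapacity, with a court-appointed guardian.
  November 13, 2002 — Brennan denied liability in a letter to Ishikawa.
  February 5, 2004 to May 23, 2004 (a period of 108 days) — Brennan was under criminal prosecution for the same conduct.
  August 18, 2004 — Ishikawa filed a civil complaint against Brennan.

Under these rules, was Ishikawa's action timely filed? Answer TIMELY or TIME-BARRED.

The claim accrued on May 18, 2001, when the wrongful act occurred; under the stated occurrence rule the October 23, 2001 discovery does not delay accrual.
The untolled deadline — 3 years after May 18, 2001 — is May 18, 2004.
Because the pending criminal prosecution ran from February 5, 2004 to May 23, 2004, the deadline is extended by 108 days to September 3, 2004.
Although the plaintiff's incapacity ran from July 15, 2002 to March 13, 2003, the stated rules do not make that a tolling event, so it is disregarded.
The other events in the timeline have no effect on the limitation period under the stated rules.
The August 18, 2004 filing precedes the September 3, 2004 deadline; the claim is timely.

TIMELY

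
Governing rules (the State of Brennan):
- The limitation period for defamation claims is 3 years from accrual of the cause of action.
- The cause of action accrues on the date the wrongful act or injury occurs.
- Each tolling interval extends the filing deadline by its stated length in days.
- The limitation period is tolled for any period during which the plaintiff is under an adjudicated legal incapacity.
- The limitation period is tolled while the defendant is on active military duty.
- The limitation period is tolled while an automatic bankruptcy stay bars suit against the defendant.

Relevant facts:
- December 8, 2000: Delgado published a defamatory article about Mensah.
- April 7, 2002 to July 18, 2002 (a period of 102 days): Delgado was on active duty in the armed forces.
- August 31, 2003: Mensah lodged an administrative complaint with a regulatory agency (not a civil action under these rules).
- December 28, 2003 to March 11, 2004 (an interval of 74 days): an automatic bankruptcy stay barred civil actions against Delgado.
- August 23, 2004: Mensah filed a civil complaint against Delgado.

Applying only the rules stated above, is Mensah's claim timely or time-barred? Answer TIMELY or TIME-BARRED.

The claim accrued on December 8, 2000, when the wrongful act occurred.
3 years from December 8, 2000 is December 8, 2003.
The defendant's active military service from April 7, 2002 to July 18, 2002 tolled the period for 102 days, extending the deadline to March 19, 2004.
Because the automatic bankruptcy stay ran from December 28, 2003 to March 11, 2004, the deadline is extended by 74 days to June 1, 2004.
The other events in the timeline have no effect on the limitation period under the stated rules.
Mensah filed on August 23, 2004, after the June 1, 2004 deadline, so the action is time-barred.

TIME-BARRED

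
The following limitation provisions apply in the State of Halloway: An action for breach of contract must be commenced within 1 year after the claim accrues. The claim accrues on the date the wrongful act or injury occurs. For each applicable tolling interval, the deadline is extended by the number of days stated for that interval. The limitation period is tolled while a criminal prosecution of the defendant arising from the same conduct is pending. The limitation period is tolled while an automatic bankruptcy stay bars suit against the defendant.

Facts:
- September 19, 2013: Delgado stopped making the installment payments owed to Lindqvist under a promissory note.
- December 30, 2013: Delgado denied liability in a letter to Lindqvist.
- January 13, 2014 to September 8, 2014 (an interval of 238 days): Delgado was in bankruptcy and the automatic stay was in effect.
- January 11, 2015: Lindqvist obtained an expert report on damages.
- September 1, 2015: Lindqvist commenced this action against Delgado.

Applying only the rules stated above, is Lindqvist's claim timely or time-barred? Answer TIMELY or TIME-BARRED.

TIME-BARRED

The claim accrued on September 19, 2013, the date of the act.
Adding the 1 year base period to September 19, 2013 gives a deadline of September 19, 2014, before any tolling.
The period was tolled for 238 days by the automatic bankruptcy stay (January 13, 2014 to September 8, 2014), pushing the deadline to May 15, 2015.
The other events in the timeline have no effect on the limitation period under the stated rules.
The September 1, 2015 filing falls after the May 15, 2015 deadline; the claim is time-barred.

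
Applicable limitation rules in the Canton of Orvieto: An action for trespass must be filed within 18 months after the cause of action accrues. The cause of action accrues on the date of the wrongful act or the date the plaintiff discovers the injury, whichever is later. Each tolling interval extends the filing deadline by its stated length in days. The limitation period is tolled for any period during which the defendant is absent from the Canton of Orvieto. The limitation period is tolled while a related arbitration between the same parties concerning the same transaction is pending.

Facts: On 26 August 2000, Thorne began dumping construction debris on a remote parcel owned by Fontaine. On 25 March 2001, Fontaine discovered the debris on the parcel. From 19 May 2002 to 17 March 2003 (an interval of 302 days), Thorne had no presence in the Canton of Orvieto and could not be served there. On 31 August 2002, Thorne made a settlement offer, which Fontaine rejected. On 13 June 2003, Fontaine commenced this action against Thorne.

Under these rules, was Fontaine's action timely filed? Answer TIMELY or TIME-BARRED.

Because discovery on 25 March 2001 post-dates the 26 August 2000 act, accrual under the later-of rule falls on 25 March 2001.
The untolled deadline — 18 months after 25 March 2001 — is 25 September 2002.
The defendant's absence from the jurisdiction from 19 May 2002 to 17 March 2003 tolled the period for 302 days, extending the deadline to 24 July 2003.
None of the other events listed affects the running of the period under the stated rules.
Fontaine filed on 13 June 2003, before the 24 July 2003 deadline, so the action is timely.

TIMELY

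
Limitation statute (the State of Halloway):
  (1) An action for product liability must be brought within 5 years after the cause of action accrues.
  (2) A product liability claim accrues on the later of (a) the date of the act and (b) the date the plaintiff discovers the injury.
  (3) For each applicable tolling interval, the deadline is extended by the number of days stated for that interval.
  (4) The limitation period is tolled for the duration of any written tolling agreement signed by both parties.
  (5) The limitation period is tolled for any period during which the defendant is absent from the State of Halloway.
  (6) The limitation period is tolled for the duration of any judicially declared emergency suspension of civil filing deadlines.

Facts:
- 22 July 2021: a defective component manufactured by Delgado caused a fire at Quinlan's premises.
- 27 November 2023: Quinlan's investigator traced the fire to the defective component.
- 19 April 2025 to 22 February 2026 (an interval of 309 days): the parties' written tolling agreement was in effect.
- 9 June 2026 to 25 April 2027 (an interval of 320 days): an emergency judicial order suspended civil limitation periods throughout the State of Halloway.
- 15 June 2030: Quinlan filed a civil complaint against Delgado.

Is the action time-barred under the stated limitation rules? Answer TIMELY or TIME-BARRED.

The claim accrued on 27 November 2023 — the later of the 22 July 2021 act and the 27 November 2023 discovery.
Adding the 5 years base period to 27 November 2023 gives a deadline of 27 November 2028, before any tolling.
The period was tolled for 309 days by the written tolling agreement (19 April 2025 to 22 February 2026), pushing the deadline to 2 October 2029.
The emergency suspension of filing deadlines from 9 June 2026 to 25 April 2027 tolled the period for 320 days, extending the deadline to 18 August 2030.
Filing on 15 June 2030 beat the 18 August 2030 deadline — the action is timely.

TIMELY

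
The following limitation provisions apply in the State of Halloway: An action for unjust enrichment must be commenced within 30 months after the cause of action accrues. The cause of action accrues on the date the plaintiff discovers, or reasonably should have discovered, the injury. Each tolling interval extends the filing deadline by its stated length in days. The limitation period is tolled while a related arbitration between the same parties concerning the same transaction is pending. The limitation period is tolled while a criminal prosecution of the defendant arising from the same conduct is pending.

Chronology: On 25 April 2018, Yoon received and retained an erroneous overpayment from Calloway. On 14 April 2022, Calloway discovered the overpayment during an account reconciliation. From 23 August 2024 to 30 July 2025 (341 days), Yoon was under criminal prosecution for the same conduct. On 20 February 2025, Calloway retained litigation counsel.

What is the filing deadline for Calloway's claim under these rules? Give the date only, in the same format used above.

Under the discovery rule, the claim accrued on 14 April 2022, when Calloway discovered the injury — not on the 25 April 2018 date of the underlying act.
Adding the 30 months base period to 14 April 2022 gives a deadline of 14 October 2024, before any tolling.
The pending criminal prosecution from 23 August 2024 to 30 July 2025 tolled the period for 341 days, extending the deadline to 20 September 2025.
None of the other events listed affects the running of the period under the stated rules.

20 September 2025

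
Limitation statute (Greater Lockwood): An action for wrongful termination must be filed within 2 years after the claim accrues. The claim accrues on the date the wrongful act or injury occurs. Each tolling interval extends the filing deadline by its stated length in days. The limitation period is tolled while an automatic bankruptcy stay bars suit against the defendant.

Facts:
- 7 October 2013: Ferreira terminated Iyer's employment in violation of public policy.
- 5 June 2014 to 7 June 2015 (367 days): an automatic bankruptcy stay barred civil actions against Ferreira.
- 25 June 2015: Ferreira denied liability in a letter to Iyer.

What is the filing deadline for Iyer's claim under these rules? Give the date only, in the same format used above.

The claim accrued on 7 October 2013, when the wrongful act occurred.
The untolled deadline — 2 years after 7 October 2013 — is 7 October 2015.
Because the automatic bankruptcy stay ran from 5 June 2014 to 7 June 2015, the deadline is extended by 367 days to 8 October 2016.
Nothing else in the chronology tolls or restarts the period.

8 October 2016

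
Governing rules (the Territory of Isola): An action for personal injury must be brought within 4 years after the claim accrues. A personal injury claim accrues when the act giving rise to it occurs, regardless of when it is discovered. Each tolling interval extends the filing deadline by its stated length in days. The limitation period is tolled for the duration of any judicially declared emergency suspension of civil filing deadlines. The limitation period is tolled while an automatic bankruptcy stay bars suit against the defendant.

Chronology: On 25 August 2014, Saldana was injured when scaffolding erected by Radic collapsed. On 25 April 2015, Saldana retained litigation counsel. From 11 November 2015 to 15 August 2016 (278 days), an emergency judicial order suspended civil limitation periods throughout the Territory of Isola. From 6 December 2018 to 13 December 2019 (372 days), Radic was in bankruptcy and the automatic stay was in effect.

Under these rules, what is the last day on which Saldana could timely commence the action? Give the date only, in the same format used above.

The claim accrued on 25 August 2014, the date of the act.
The untolled deadline — 4 years after 25 August 2014 — is 25 August 2018.
Because the emergency suspension of filing deadlines ran from 11 November 2015 to 15 August 2016, the deadline is extended by 278 days to 30 May 2019.
Because the automatic bankruptcy stay ran from 6 December 2018 to 13 December 2019, the deadline is extended by 372 days to 5 June 2020.
The other events in the timeline have no effect on the limitation period under the stated rules.

5 June 2020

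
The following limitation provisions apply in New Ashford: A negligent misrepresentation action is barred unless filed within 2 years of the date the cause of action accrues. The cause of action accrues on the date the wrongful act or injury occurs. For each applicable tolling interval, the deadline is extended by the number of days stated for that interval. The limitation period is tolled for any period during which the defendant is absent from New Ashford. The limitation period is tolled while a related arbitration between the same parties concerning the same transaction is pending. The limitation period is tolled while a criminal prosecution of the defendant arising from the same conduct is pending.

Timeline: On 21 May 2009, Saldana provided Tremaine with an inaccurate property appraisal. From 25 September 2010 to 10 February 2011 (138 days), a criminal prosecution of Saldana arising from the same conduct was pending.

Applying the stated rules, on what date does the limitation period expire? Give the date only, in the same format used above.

6 October 2011

The cause of action accrued on 21 May 2009, the date of the act.
Adding the 2 years base period to 21 May 2009 gives a deadline of 21 May 2011, before any tolling.
Because the pending criminal prosecution ran from 25 September 2010 to 10 February 2011, the deadline is extended by 138 days to 6 October 2011.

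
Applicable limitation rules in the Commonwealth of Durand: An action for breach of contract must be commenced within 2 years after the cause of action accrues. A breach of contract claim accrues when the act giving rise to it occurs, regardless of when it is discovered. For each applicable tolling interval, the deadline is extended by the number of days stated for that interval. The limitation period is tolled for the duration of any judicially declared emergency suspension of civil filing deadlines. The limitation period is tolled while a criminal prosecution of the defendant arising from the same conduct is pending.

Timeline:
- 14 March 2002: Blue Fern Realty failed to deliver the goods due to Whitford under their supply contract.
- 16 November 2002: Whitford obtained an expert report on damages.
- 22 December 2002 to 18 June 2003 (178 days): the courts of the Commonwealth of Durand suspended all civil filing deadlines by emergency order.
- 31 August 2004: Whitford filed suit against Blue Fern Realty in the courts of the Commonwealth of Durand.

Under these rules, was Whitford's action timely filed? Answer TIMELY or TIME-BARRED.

The cause of action accrued on 14 March 2002, the date of the act.
Adding the 2 years base period to 14 March 2002 gives a deadline of 14 March 2004, before any tolling.
The emergency suspension of filing deadlines from 22 December 2002 to 18 June 2003 tolled the period for 178 days, extending the deadline to 8 September 2004.
Nothing else in the chronology tolls or restarts the period.
Whitford filed on 31 August 2004, before the 8 September 2004 deadline, so the action is timely.

TIMELY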